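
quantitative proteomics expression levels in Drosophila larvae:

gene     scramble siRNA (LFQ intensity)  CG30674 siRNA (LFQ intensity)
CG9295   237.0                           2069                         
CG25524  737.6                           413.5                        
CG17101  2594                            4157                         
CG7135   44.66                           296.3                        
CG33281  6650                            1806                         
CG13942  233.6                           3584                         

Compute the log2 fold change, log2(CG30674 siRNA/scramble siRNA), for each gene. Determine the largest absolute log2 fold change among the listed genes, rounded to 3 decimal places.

3.939

log2(2069/237.0) = 3.126  (CG9295)
log2(413.5/737.6) = -0.835  (CG25524)
log2(4157/2594) = 0.680  (CG17101)
log2(296.3/44.66) = 2.730  (CG7135)
log2(1806/6650) = -1.881  (CG33281)
log2(3584/233.6) = 3.939  (CG13942)
The largest magnitude belongs to CG13942.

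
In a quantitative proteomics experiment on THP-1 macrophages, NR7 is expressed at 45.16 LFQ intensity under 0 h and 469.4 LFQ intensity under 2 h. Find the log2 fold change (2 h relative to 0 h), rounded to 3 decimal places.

Fold change = 469.4 / 45.16 = 10.3942
log2(10.3942) = 3.3777

3.378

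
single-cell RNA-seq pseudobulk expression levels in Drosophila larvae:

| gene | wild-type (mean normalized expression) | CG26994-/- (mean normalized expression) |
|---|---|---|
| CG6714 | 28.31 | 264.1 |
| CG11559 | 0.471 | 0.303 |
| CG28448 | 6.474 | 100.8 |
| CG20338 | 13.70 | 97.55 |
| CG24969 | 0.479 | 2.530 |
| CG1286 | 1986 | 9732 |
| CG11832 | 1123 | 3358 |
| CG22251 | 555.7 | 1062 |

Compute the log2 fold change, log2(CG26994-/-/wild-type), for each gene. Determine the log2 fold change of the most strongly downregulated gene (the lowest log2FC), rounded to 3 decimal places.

-0.636

log2(264.1/28.31) = 3.222  (CG6714)
log2(0.303/0.471) = -0.636  (CG11559)
log2(100.8/6.474) = 3.961  (CG28448)
log2(97.55/13.70) = 2.832  (CG20338)
log2(2.530/0.479) = 2.401  (CG24969)
log2(9732/1986) = 2.293  (CG1286)
log2(3358/1123) = 1.580  (CG11832)
log2(1062/555.7) = 0.934  (CG22251)
CG11559 is most strongly downregulated.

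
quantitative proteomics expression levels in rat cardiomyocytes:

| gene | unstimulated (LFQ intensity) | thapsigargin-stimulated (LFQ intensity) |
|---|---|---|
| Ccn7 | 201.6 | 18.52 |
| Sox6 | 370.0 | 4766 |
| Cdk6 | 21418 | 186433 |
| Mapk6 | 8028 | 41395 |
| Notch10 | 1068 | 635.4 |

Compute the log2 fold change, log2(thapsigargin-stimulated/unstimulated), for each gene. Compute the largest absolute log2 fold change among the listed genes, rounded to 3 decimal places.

3.687

log2(18.52/201.6) = -3.444  (Ccn7)
log2(4766/370.0) = 3.687  (Sox6)
log2(186433/21418) = 3.122  (Cdk6)
log2(41395/8028) = 2.366  (Mapk6)
log2(635.4/1068) = -0.749  (Notch10)
The largest magnitude belongs to Sox6.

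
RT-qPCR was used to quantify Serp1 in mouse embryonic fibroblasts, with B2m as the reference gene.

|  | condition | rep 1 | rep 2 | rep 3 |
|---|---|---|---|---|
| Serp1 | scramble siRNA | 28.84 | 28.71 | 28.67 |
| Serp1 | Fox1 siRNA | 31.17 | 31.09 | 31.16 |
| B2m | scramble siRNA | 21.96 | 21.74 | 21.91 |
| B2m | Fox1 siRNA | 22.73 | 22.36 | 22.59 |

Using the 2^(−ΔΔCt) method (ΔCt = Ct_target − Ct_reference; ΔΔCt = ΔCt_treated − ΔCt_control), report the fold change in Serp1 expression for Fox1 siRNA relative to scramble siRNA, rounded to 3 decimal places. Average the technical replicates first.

0.306

Mean Ct: Serp1 scramble siRNA 28.740; Serp1 Fox1 siRNA 31.140; B2m scramble siRNA 21.870; B2m Fox1 siRNA 22.560
ΔCt(scramble siRNA) = 28.740 − 21.870 = 6.870
ΔCt(Fox1 siRNA) = 31.140 − 22.560 = 8.580
ΔΔCt = 8.580 − 6.870 = 1.710
Fold change = 2^(−1.710) = 0.3057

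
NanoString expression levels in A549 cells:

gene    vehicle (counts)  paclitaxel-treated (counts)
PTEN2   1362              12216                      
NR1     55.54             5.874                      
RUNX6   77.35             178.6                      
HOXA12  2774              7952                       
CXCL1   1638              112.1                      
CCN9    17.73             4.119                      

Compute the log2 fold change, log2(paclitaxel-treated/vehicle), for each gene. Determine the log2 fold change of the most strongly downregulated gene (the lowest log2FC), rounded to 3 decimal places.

log2(12216/1362) = 3.165  (PTEN2)
log2(5.874/55.54) = -3.241  (NR1)
log2(178.6/77.35) = 1.207  (RUNX6)
log2(7952/2774) = 1.519  (HOXA12)
log2(112.1/1638) = -3.869  (CXCL1)
log2(4.119/17.73) = -2.106  (CCN9)
CXCL1 is most strongly downregulated.

-3.869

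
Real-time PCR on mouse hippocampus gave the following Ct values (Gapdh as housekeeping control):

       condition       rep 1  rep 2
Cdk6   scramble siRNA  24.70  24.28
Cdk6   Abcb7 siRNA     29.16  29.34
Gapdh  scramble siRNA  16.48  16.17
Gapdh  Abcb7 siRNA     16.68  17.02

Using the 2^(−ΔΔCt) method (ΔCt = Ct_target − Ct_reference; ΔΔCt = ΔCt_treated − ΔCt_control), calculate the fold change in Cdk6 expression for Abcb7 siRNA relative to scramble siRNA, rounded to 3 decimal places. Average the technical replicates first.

Mean Ct: Cdk6 scramble siRNA 24.490; Cdk6 Abcb7 siRNA 29.250; Gapdh scramble siRNA 16.325; Gapdh Abcb7 siRNA 16.850
ΔCt(scramble siRNA) = 24.490 − 16.325 = 8.165
ΔCt(Abcb7 siRNA) = 29.250 − 16.850 = 12.400
ΔΔCt = 12.400 − 8.165 = 4.235
Fold change = 2^(−4.235) = 0.0531

0.053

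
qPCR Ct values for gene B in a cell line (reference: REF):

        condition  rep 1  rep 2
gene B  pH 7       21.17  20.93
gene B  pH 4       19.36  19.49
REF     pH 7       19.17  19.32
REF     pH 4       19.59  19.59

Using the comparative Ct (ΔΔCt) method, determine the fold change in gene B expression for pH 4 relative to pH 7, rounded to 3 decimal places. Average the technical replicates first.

3.918

Mean Ct: gene B pH 7 21.050; gene B pH 4 19.425; REF pH 7 19.245; REF pH 4 19.590
ΔCt(pH 7) = 21.050 − 19.245 = 1.805
ΔCt(pH 4) = 19.425 − 19.590 = -0.165
ΔΔCt = -0.165 − 1.805 = -1.970
Fold change = 2^(−(-1.970)) = 2^1.970 = 3.9177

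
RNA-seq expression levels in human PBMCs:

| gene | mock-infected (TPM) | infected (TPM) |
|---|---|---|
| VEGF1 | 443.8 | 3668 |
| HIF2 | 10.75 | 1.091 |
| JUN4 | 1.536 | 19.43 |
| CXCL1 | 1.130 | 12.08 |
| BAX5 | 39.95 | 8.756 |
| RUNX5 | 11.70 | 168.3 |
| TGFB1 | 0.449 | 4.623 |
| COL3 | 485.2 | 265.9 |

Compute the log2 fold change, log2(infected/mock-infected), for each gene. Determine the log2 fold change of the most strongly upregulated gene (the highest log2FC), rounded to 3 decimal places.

log2(3668/443.8) = 3.047  (VEGF1)
log2(1.091/10.75) = -3.301  (HIF2)
log2(19.43/1.536) = 3.661  (JUN4)
log2(12.08/1.130) = 3.418  (CXCL1)
log2(8.756/39.95) = -2.190  (BAX5)
log2(168.3/11.70) = 3.846  (RUNX5)
log2(4.623/0.449) = 3.364  (TGFB1)
log2(265.9/485.2) = -0.868  (COL3)
RUNX5 is most strongly upregulated.

3.846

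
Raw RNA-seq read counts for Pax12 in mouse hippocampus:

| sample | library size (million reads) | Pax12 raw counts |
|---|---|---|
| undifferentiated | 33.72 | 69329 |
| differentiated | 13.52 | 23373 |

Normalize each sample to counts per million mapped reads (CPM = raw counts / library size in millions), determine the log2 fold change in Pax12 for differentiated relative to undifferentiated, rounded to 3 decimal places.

CPM(undifferentiated) = 69329 / 33.72 = 2056.0202
CPM(differentiated) = 23373 / 13.52 = 1728.7722
Fold change = 1728.7722 / 2056.0202 = 0.84083
log2(0.84083) = -0.2501

-0.250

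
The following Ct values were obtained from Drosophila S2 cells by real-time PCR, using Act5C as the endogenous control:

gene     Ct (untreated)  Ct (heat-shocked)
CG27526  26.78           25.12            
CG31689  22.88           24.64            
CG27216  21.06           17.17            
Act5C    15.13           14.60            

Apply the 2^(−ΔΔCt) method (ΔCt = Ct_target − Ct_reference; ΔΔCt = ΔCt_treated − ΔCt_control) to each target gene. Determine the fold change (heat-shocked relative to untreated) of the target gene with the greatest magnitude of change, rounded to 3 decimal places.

10.267

CG27526: ΔΔCt = (25.12−14.60) − (26.78−15.13) = 10.52 − 11.65 = -1.13; fold change = 2^1.13 = 2.189
CG31689: ΔΔCt = (24.64−14.60) − (22.88−15.13) = 10.04 − 7.75 = 2.29; fold change = 2^-2.29 = 0.204
CG27216: ΔΔCt = (17.17−14.60) − (21.06−15.13) = 2.57 − 5.93 = -3.36; fold change = 2^3.36 = 10.267
CG27216 has the largest |ΔΔCt| = 3.36.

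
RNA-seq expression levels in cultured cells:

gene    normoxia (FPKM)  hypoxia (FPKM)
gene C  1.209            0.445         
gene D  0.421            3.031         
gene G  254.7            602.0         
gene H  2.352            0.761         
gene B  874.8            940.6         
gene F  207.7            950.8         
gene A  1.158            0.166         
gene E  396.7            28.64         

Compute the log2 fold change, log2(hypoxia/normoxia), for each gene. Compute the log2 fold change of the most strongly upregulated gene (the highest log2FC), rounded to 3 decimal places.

log2(0.445/1.209) = -1.442  (gene C)
log2(3.031/0.421) = 2.848  (gene D)
log2(602.0/254.7) = 1.241  (gene G)
log2(0.761/2.352) = -1.628  (gene H)
log2(940.6/874.8) = 0.105  (gene B)
log2(950.8/207.7) = 2.195  (gene F)
log2(0.166/1.158) = -2.802  (gene A)
log2(28.64/396.7) = -3.792  (gene E)
gene D is most strongly upregulated.

2.848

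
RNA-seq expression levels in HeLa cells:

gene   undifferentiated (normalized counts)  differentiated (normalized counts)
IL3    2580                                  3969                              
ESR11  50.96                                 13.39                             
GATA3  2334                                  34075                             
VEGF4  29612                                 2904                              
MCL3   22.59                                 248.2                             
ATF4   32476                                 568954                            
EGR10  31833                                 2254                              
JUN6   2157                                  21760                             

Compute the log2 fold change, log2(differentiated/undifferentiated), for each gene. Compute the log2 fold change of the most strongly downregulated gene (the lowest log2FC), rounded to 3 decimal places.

log2(3969/2580) = 0.621  (IL3)
log2(13.39/50.96) = -1.928  (ESR11)
log2(34075/2334) = 3.868  (GATA3)
log2(2904/29612) = -3.350  (VEGF4)
log2(248.2/22.59) = 3.458  (MCL3)
log2(568954/32476) = 4.131  (ATF4)
log2(2254/31833) = -3.820  (EGR10)
log2(21760/2157) = 3.335  (JUN6)
EGR10 is most strongly downregulated.

-3.820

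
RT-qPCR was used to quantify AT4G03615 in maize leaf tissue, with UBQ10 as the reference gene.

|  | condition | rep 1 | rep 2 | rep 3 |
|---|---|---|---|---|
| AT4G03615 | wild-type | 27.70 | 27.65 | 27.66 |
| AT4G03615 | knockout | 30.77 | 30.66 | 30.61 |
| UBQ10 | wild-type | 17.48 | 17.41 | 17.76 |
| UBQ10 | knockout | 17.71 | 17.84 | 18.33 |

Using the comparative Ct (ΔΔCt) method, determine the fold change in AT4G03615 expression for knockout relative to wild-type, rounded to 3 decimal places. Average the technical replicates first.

0.165

Mean Ct: AT4G03615 wild-type 27.670; AT4G03615 knockout 30.680; UBQ10 wild-type 17.550; UBQ10 knockout 17.960
ΔCt(wild-type) = 27.670 − 17.550 = 10.120
ΔCt(knockout) = 30.680 − 17.960 = 12.720
ΔΔCt = 12.720 − 10.120 = 2.600
Fold change = 2^(−2.600) = 0.1649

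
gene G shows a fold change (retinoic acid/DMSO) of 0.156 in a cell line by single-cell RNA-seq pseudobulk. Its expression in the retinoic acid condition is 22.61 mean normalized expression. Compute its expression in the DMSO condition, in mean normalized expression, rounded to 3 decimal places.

144.936

DMSO expression = 22.61 / 0.156 = 144.936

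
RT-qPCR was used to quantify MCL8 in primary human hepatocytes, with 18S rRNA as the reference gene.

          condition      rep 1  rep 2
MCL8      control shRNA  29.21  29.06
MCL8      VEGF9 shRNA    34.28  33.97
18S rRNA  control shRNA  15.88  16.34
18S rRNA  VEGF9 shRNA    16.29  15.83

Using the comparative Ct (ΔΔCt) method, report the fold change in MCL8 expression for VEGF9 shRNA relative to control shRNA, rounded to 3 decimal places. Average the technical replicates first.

Mean Ct: MCL8 control shRNA 29.135; MCL8 VEGF9 shRNA 34.125; 18S rRNA control shRNA 16.110; 18S rRNA VEGF9 shRNA 16.060
ΔCt(control shRNA) = 29.135 − 16.110 = 13.025
ΔCt(VEGF9 shRNA) = 34.125 − 16.060 = 18.065
ΔΔCt = 18.065 − 13.025 = 5.040
Fold change = 2^(−5.040) = 0.0304

0.030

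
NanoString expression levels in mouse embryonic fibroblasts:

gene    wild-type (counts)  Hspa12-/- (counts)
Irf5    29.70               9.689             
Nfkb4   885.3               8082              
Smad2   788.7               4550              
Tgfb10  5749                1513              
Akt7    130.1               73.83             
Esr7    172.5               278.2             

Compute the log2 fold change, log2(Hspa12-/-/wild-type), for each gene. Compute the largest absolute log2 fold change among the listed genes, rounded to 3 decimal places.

3.190

log2(9.689/29.70) = -1.616  (Irf5)
log2(8082/885.3) = 3.190  (Nfkb4)
log2(4550/788.7) = 2.528  (Smad2)
log2(1513/5749) = -1.926  (Tgfb10)
log2(73.83/130.1) = -0.817  (Akt7)
log2(278.2/172.5) = 0.690  (Esr7)
The largest magnitude belongs to Nfkb4.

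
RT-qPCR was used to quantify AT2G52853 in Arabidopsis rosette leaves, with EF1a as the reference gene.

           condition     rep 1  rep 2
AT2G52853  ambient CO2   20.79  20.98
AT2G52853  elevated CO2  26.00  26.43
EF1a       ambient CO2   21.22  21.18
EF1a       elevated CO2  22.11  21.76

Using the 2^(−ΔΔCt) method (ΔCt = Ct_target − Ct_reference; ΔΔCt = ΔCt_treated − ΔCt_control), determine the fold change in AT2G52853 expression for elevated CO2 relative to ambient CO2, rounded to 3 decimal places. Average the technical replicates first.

0.041

Mean Ct: AT2G52853 ambient CO2 20.885; AT2G52853 elevated CO2 26.215; EF1a ambient CO2 21.200; EF1a elevated CO2 21.935
ΔCt(ambient CO2) = 20.885 − 21.200 = -0.315
ΔCt(elevated CO2) = 26.215 − 21.935 = 4.280
ΔΔCt = 4.280 − (-0.315) = 4.595
Fold change = 2^(−4.595) = 0.0414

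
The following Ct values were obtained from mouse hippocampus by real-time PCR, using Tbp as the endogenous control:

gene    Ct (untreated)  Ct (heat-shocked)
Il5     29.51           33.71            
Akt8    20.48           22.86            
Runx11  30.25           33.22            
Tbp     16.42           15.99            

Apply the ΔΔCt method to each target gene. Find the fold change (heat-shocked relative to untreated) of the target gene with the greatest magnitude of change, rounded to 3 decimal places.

Il5: ΔΔCt = (33.71−15.99) − (29.51−16.42) = 17.72 − 13.09 = 4.63; fold change = 2^-4.63 = 0.040
Akt8: ΔΔCt = (22.86−15.99) − (20.48−16.42) = 6.87 − 4.06 = 2.81; fold change = 2^-2.81 = 0.143
Runx11: ΔΔCt = (33.22−15.99) − (30.25−16.42) = 17.23 − 13.83 = 3.40; fold change = 2^-3.40 = 0.095
Il5 has the largest |ΔΔCt| = 4.63.

0.040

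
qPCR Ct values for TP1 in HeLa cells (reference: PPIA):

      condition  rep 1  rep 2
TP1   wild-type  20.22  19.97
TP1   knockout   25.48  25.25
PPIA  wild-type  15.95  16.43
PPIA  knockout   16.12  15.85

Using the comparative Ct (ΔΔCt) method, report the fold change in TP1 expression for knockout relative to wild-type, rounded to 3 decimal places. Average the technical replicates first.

Mean Ct: TP1 wild-type 20.095; TP1 knockout 25.365; PPIA wild-type 16.190; PPIA knockout 15.985
ΔCt(wild-type) = 20.095 − 16.190 = 3.905
ΔCt(knockout) = 25.365 − 15.985 = 9.380
ΔΔCt = 9.380 − 3.905 = 5.475
Fold change = 2^(−5.475) = 0.0225

0.022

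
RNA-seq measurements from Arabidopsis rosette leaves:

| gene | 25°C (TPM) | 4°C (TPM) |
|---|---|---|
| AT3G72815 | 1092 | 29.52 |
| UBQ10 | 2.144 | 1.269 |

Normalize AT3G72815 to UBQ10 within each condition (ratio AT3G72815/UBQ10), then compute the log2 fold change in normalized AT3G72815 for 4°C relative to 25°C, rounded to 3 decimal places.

AT3G72815/UBQ10 (25°C) = 1092 / 2.144 = 509.33
AT3G72815/UBQ10 (4°C) = 29.52 / 1.269 = 23.262
Fold change = 23.262 / 509.33 = 0.0457
log2(0.0457) = -4.4525

-4.453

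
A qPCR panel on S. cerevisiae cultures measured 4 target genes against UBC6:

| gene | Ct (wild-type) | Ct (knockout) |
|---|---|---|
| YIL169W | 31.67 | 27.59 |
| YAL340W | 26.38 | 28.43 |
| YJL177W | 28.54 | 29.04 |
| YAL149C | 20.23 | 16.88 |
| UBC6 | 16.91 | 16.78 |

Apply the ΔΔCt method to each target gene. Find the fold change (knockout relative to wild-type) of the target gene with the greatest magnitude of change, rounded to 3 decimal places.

15.455

YIL169W: ΔΔCt = (27.59−16.78) − (31.67−16.91) = 10.81 − 14.76 = -3.95; fold change = 2^3.95 = 15.455
YAL340W: ΔΔCt = (28.43−16.78) − (26.38−16.91) = 11.65 − 9.47 = 2.18; fold change = 2^-2.18 = 0.221
YJL177W: ΔΔCt = (29.04−16.78) − (28.54−16.91) = 12.26 − 11.63 = 0.63; fold change = 2^-0.63 = 0.646
YAL149C: ΔΔCt = (16.88−16.78) − (20.23−16.91) = 0.10 − 3.32 = -3.22; fold change = 2^3.22 = 9.318
YIL169W has the largest |ΔΔCt| = 3.95.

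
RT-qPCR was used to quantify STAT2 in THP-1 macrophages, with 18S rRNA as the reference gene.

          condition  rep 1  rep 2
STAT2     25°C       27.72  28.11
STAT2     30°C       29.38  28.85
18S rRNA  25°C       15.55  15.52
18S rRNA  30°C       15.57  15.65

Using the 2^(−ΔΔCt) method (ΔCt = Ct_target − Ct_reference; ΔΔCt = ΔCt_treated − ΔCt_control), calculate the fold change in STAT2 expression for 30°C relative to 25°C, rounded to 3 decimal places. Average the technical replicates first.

Mean Ct: STAT2 25°C 27.915; STAT2 30°C 29.115; 18S rRNA 25°C 15.535; 18S rRNA 30°C 15.610
ΔCt(25°C) = 27.915 − 15.535 = 12.380
ΔCt(30°C) = 29.115 − 15.610 = 13.505
ΔΔCt = 13.505 − 12.380 = 1.125
Fold change = 2^(−1.125) = 0.4585

0.459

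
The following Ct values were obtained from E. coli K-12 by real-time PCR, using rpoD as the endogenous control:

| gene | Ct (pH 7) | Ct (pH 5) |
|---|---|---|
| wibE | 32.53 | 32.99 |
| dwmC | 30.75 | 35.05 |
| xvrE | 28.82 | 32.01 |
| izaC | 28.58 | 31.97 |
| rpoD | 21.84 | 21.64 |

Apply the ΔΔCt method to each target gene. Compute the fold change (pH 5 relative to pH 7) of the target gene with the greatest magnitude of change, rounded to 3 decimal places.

0.044

wibE: ΔΔCt = (32.99−21.64) − (32.53−21.84) = 11.35 − 10.69 = 0.66; fold change = 2^-0.66 = 0.633
dwmC: ΔΔCt = (35.05−21.64) − (30.75−21.84) = 13.41 − 8.91 = 4.50; fold change = 2^-4.50 = 0.044
xvrE: ΔΔCt = (32.01−21.64) − (28.82−21.84) = 10.37 − 6.98 = 3.39; fold change = 2^-3.39 = 0.095
izaC: ΔΔCt = (31.97−21.64) − (28.58−21.84) = 10.33 − 6.74 = 3.59; fold change = 2^-3.59 = 0.083
dwmC has the largest |ΔΔCt| = 4.50.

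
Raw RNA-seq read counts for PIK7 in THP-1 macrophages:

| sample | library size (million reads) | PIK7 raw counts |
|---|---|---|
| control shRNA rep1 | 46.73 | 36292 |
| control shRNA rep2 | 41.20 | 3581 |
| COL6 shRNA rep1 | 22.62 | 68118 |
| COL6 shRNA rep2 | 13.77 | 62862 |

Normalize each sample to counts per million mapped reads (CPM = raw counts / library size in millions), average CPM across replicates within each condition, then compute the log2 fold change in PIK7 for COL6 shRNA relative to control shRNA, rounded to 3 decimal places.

CPM(control shRNA rep1) = 36292 / 46.73 = 776.6317
CPM(control shRNA rep2) = 3581 / 41.20 = 86.9175
CPM(COL6 shRNA rep1) = 68118 / 22.62 = 3011.4058
CPM(COL6 shRNA rep2) = 62862 / 13.77 = 4565.1416
mean CPM(control shRNA) = 431.7746; mean CPM(COL6 shRNA) = 3788.2737
Fold change = 3788.2737 / 431.7746 = 8.77373
log2(8.77373) = 3.1332

3.133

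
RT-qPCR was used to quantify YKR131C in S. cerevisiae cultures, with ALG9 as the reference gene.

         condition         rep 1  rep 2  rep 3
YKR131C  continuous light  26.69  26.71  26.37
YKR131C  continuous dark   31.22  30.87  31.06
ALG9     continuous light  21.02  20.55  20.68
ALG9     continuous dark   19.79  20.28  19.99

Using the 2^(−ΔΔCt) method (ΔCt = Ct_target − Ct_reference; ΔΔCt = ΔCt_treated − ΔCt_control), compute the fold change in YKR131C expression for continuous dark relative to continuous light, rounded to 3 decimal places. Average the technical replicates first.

Mean Ct: YKR131C continuous light 26.590; YKR131C continuous dark 31.050; ALG9 continuous light 20.750; ALG9 continuous dark 20.020
ΔCt(continuous light) = 26.590 − 20.750 = 5.840
ΔCt(continuous dark) = 31.050 − 20.020 = 11.030
ΔΔCt = 11.030 − 5.840 = 5.190
Fold change = 2^(−5.190) = 0.0274

0.027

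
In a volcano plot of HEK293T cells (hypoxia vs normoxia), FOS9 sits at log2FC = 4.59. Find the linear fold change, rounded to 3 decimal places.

24.084

Fold change = 2^(4.59) = 24.0839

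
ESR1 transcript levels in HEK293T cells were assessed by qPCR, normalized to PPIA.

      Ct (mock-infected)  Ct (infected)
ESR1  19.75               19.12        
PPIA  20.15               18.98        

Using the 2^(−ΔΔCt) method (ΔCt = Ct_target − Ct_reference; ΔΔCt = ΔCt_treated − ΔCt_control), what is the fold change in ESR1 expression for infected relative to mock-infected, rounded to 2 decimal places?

0.69

ΔCt(mock-infected) = 19.750 − 20.150 = -0.400
ΔCt(infected) = 19.120 − 18.980 = 0.140
ΔΔCt = 0.140 − (-0.400) = 0.540
Fold change = 2^(−0.540) = 0.688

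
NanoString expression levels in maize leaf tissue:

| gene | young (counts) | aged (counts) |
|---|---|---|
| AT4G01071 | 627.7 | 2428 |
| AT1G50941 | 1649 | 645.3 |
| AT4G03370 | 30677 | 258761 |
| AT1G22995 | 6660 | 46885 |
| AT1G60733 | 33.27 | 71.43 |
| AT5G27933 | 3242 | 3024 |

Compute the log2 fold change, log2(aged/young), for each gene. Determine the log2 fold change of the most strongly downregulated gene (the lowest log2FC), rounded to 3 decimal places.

-1.354

log2(2428/627.7) = 1.952  (AT4G01071)
log2(645.3/1649) = -1.354  (AT1G50941)
log2(258761/30677) = 3.076  (AT4G03370)
log2(46885/6660) = 2.816  (AT1G22995)
log2(71.43/33.27) = 1.102  (AT1G60733)
log2(3024/3242) = -0.100  (AT5G27933)
AT1G50941 is most strongly downregulated.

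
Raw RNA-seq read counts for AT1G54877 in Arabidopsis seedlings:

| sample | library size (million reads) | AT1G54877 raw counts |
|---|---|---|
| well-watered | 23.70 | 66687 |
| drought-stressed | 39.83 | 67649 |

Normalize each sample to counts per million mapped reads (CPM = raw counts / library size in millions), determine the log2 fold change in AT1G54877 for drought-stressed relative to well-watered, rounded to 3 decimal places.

-0.728

CPM(well-watered) = 66687 / 23.70 = 2813.7975
CPM(drought-stressed) = 67649 / 39.83 = 1698.4434
Fold change = 1698.4434 / 2813.7975 = 0.60361
log2(0.60361) = -0.7283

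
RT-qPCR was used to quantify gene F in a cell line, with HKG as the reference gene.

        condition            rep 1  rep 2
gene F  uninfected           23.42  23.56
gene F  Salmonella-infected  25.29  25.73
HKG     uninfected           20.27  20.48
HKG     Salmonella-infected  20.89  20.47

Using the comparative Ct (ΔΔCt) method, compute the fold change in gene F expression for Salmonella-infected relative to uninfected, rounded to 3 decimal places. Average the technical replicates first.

Mean Ct: gene F uninfected 23.490; gene F Salmonella-infected 25.510; HKG uninfected 20.375; HKG Salmonella-infected 20.680
ΔCt(uninfected) = 23.490 − 20.375 = 3.115
ΔCt(Salmonella-infected) = 25.510 − 20.680 = 4.830
ΔΔCt = 4.830 − 3.115 = 1.715
Fold change = 2^(−1.715) = 0.3046

0.305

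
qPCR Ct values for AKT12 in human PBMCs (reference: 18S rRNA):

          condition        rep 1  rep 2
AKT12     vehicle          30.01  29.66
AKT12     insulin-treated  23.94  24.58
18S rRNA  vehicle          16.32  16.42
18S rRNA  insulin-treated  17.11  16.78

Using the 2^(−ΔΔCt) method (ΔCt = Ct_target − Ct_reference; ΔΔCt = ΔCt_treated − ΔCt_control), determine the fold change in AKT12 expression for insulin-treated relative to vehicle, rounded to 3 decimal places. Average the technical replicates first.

71.012

Mean Ct: AKT12 vehicle 29.835; AKT12 insulin-treated 24.260; 18S rRNA vehicle 16.370; 18S rRNA insulin-treated 16.945
ΔCt(vehicle) = 29.835 − 16.370 = 13.465
ΔCt(insulin-treated) = 24.260 − 16.945 = 7.315
ΔΔCt = 7.315 − 13.465 = -6.150
Fold change = 2^(−(-6.150)) = 2^6.150 = 71.0124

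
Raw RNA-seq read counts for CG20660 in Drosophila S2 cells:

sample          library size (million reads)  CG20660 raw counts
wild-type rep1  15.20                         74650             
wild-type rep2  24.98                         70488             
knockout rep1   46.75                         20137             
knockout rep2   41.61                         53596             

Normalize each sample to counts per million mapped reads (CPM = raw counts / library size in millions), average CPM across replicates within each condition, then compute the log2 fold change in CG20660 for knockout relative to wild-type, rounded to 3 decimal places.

CPM(wild-type rep1) = 74650 / 15.20 = 4911.1842
CPM(wild-type rep2) = 70488 / 24.98 = 2821.7774
CPM(knockout rep1) = 20137 / 46.75 = 430.7380
CPM(knockout rep2) = 53596 / 41.61 = 1288.0558
mean CPM(wild-type) = 3866.4808; mean CPM(knockout) = 859.3969
Fold change = 859.3969 / 3866.4808 = 0.22227
log2(0.22227) = -2.1696

-2.170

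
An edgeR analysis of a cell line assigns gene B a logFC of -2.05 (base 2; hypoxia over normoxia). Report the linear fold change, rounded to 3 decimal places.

0.241

Fold change = 2^(-2.05) = 0.2415
That is, gene B drops to 24.1% of the normoxia level.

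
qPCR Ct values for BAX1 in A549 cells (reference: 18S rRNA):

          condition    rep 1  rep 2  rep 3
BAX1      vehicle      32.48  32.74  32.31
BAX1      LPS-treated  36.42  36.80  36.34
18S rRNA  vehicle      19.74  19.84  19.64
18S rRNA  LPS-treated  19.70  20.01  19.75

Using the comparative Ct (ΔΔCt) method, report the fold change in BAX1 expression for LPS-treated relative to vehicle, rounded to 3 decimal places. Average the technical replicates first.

0.066

Mean Ct: BAX1 vehicle 32.510; BAX1 LPS-treated 36.520; 18S rRNA vehicle 19.740; 18S rRNA LPS-treated 19.820
ΔCt(vehicle) = 32.510 − 19.740 = 12.770
ΔCt(LPS-treated) = 36.520 − 19.820 = 16.700
ΔΔCt = 16.700 − 12.770 = 3.930
Fold change = 2^(−3.930) = 0.0656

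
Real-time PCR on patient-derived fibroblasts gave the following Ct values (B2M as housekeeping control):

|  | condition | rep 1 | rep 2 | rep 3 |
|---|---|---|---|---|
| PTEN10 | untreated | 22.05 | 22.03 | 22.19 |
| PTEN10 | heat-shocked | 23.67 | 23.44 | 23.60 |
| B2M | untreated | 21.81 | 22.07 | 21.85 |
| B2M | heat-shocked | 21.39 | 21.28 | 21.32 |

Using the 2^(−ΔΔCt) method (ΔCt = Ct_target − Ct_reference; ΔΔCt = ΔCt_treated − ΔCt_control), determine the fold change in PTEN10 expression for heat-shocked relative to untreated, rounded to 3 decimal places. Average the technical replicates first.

Mean Ct: PTEN10 untreated 22.090; PTEN10 heat-shocked 23.570; B2M untreated 21.910; B2M heat-shocked 21.330
ΔCt(untreated) = 22.090 − 21.910 = 0.180
ΔCt(heat-shocked) = 23.570 − 21.330 = 2.240
ΔΔCt = 2.240 − 0.180 = 2.060
Fold change = 2^(−2.060) = 0.2398

0.240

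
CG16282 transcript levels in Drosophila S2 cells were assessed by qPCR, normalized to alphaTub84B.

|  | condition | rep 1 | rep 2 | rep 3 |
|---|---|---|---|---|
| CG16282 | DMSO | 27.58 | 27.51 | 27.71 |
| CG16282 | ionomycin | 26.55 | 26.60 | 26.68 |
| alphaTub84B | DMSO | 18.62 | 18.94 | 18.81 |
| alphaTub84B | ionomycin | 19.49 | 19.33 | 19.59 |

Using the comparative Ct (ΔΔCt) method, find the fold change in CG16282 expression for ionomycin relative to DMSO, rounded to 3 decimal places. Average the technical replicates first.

Mean Ct: CG16282 DMSO 27.600; CG16282 ionomycin 26.610; alphaTub84B DMSO 18.790; alphaTub84B ionomycin 19.470
ΔCt(DMSO) = 27.600 − 18.790 = 8.810
ΔCt(ionomycin) = 26.610 − 19.470 = 7.140
ΔΔCt = 7.140 − 8.810 = -1.670
Fold change = 2^(−(-1.670)) = 2^1.670 = 3.1821

3.182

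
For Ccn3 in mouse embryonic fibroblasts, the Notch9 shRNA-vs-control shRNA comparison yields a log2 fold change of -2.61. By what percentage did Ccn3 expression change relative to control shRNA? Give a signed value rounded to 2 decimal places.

-83.62%

Fold change = 2^(-2.61) = 0.1638
Percent change = (FC − 1) × 100% = (0.1638 − 1) × 100 = -83.62%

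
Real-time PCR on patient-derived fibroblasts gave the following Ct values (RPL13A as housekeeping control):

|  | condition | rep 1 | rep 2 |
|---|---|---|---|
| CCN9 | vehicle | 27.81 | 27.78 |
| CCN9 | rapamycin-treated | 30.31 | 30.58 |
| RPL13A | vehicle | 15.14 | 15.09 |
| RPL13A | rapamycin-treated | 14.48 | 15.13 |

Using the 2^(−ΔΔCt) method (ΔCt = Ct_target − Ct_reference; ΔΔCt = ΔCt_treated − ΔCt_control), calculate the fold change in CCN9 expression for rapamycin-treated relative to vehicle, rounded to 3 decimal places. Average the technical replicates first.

0.129

Mean Ct: CCN9 vehicle 27.795; CCN9 rapamycin-treated 30.445; RPL13A vehicle 15.115; RPL13A rapamycin-treated 14.805
ΔCt(vehicle) = 27.795 − 15.115 = 12.680
ΔCt(rapamycin-treated) = 30.445 − 14.805 = 15.640
ΔΔCt = 15.640 − 12.680 = 2.960
Fold change = 2^(−2.960) = 0.1285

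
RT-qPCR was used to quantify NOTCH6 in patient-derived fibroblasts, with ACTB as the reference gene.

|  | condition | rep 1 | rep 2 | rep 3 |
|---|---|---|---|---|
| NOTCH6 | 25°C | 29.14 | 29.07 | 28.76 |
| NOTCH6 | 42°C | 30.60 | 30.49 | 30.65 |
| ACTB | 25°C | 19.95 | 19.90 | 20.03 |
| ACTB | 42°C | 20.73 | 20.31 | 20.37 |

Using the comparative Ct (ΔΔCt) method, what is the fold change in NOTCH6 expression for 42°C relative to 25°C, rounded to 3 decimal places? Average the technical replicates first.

Mean Ct: NOTCH6 25°C 28.990; NOTCH6 42°C 30.580; ACTB 25°C 19.960; ACTB 42°C 20.470
ΔCt(25°C) = 28.990 − 19.960 = 9.030
ΔCt(42°C) = 30.580 − 20.470 = 10.110
ΔΔCt = 10.110 − 9.030 = 1.080
Fold change = 2^(−1.080) = 0.4730

0.473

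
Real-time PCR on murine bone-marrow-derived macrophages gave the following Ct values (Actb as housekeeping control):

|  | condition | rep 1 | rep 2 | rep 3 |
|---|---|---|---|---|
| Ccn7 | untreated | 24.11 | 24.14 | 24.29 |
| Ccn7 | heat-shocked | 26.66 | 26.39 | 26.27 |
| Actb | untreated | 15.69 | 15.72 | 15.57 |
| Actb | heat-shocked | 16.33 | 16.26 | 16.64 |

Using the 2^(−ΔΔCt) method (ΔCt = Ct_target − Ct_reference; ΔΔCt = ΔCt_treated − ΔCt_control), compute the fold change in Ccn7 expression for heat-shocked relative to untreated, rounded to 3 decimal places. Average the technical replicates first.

0.351

Mean Ct: Ccn7 untreated 24.180; Ccn7 heat-shocked 26.440; Actb untreated 15.660; Actb heat-shocked 16.410
ΔCt(untreated) = 24.180 − 15.660 = 8.520
ΔCt(heat-shocked) = 26.440 − 16.410 = 10.030
ΔΔCt = 10.030 − 8.520 = 1.510
Fold change = 2^(−1.510) = 0.3511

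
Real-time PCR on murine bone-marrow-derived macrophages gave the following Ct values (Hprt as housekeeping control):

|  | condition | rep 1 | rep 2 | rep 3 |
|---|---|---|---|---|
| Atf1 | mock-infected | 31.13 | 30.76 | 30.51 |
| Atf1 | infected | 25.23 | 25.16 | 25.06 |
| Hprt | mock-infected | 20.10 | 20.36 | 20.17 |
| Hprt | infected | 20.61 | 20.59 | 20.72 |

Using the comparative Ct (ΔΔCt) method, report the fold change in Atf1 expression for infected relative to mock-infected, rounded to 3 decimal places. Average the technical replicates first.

67.649

Mean Ct: Atf1 mock-infected 30.800; Atf1 infected 25.150; Hprt mock-infected 20.210; Hprt infected 20.640
ΔCt(mock-infected) = 30.800 − 20.210 = 10.590
ΔCt(infected) = 25.150 − 20.640 = 4.510
ΔΔCt = 4.510 − 10.590 = -6.080
Fold change = 2^(−(-6.080)) = 2^6.080 = 67.6492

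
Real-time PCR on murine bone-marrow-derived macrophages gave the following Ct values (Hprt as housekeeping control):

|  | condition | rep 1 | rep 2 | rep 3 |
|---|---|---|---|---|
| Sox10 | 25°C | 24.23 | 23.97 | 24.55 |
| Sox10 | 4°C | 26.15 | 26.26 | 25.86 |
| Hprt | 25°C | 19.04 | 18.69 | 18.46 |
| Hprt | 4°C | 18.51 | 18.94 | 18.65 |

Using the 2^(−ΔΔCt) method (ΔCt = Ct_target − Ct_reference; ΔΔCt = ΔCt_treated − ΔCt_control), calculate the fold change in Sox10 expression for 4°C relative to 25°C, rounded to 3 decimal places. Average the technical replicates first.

Mean Ct: Sox10 25°C 24.250; Sox10 4°C 26.090; Hprt 25°C 18.730; Hprt 4°C 18.700
ΔCt(25°C) = 24.250 − 18.730 = 5.520
ΔCt(4°C) = 26.090 − 18.700 = 7.390
ΔΔCt = 7.390 − 5.520 = 1.870
Fold change = 2^(−1.870) = 0.2736

0.274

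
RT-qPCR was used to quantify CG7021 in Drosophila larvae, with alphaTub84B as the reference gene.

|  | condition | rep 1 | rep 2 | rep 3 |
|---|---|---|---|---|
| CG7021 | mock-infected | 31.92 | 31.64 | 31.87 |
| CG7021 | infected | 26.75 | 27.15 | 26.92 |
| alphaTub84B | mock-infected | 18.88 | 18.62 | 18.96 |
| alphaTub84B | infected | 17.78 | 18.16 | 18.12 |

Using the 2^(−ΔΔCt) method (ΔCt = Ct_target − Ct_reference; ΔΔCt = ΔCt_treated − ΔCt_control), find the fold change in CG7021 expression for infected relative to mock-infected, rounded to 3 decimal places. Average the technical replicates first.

Mean Ct: CG7021 mock-infected 31.810; CG7021 infected 26.940; alphaTub84B mock-infected 18.820; alphaTub84B infected 18.020
ΔCt(mock-infected) = 31.810 − 18.820 = 12.990
ΔCt(infected) = 26.940 − 18.020 = 8.920
ΔΔCt = 8.920 − 12.990 = -4.070
Fold change = 2^(−(-4.070)) = 2^4.070 = 16.7955

16.795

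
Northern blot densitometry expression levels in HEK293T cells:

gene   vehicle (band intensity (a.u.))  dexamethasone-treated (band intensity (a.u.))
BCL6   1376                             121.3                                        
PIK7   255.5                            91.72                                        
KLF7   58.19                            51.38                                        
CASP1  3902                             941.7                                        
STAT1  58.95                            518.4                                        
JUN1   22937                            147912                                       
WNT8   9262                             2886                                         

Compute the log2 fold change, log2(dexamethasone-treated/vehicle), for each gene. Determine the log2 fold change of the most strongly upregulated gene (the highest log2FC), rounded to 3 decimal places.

log2(121.3/1376) = -3.504  (BCL6)
log2(91.72/255.5) = -1.478  (PIK7)
log2(51.38/58.19) = -0.180  (KLF7)
log2(941.7/3902) = -2.051  (CASP1)
log2(518.4/58.95) = 3.137  (STAT1)
log2(147912/22937) = 2.689  (JUN1)
log2(2886/9262) = -1.682  (WNT8)
STAT1 is most strongly upregulated.

3.137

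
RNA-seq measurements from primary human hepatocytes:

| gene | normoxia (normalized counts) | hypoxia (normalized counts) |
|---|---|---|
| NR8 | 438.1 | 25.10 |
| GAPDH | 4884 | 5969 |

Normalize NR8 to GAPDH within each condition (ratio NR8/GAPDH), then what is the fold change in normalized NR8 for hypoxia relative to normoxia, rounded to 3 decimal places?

NR8/GAPDH (normoxia) = 438.1 / 4884 = 0.089701
NR8/GAPDH (hypoxia) = 25.10 / 5969 = 0.0042051
Fold change = 0.0042051 / 0.089701 = 0.0469

0.047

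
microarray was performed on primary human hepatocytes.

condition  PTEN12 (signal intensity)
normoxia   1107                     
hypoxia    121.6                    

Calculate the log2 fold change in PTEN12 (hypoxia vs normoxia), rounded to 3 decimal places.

Fold change = 121.6 / 1107 = 0.1098
log2(0.1098) = -3.1864

-3.186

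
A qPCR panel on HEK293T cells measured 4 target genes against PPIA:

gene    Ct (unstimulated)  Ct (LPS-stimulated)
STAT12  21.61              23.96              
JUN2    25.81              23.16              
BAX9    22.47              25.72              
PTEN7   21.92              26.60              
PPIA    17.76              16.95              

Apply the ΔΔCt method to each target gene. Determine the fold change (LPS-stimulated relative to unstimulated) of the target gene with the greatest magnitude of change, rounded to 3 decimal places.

STAT12: ΔΔCt = (23.96−16.95) − (21.61−17.76) = 7.01 − 3.85 = 3.16; fold change = 2^-3.16 = 0.112
JUN2: ΔΔCt = (23.16−16.95) − (25.81−17.76) = 6.21 − 8.05 = -1.84; fold change = 2^1.84 = 3.580
BAX9: ΔΔCt = (25.72−16.95) − (22.47−17.76) = 8.77 − 4.71 = 4.06; fold change = 2^-4.06 = 0.060
PTEN7: ΔΔCt = (26.60−16.95) − (21.92−17.76) = 9.65 − 4.16 = 5.49; fold change = 2^-5.49 = 0.022
PTEN7 has the largest |ΔΔCt| = 5.49.

0.022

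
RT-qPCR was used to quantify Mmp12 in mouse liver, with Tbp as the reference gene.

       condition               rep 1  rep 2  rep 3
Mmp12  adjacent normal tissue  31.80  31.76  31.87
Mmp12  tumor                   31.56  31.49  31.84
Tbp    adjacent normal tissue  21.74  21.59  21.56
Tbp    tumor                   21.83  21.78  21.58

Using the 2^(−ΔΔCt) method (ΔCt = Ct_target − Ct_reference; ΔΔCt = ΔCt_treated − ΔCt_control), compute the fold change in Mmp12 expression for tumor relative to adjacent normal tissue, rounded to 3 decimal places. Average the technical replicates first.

1.214

Mean Ct: Mmp12 adjacent normal tissue 31.810; Mmp12 tumor 31.630; Tbp adjacent normal tissue 21.630; Tbp tumor 21.730
ΔCt(adjacent normal tissue) = 31.810 − 21.630 = 10.180
ΔCt(tumor) = 31.630 − 21.730 = 9.900
ΔΔCt = 9.900 − 10.180 = -0.280
Fold change = 2^(−(-0.280)) = 2^0.280 = 1.2142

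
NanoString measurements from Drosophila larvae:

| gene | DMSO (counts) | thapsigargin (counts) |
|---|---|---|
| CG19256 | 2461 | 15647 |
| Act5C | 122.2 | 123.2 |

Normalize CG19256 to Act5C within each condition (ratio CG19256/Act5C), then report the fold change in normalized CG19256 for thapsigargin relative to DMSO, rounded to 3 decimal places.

6.306

CG19256/Act5C (DMSO) = 2461 / 122.2 = 20.139
CG19256/Act5C (thapsigargin) = 15647 / 123.2 = 127
Fold change = 127 / 20.139 = 6.3064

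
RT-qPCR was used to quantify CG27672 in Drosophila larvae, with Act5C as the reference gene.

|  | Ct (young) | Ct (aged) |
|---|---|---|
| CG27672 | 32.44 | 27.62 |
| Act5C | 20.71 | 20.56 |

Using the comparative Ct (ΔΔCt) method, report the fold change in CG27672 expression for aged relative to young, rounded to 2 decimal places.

25.46

ΔCt(young) = 32.440 − 20.710 = 11.730
ΔCt(aged) = 27.620 − 20.560 = 7.060
ΔΔCt = 7.060 − 11.730 = -4.670
Fold change = 2^(−(-4.670)) = 2^4.670 = 25.457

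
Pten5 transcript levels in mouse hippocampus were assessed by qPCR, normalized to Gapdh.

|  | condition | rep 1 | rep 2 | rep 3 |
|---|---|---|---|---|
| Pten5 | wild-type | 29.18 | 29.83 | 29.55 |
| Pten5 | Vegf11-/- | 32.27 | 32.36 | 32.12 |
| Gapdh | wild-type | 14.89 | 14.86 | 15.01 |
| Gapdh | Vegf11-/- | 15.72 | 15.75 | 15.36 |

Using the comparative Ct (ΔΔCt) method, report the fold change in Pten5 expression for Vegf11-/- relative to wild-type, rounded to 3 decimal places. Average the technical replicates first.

Mean Ct: Pten5 wild-type 29.520; Pten5 Vegf11-/- 32.250; Gapdh wild-type 14.920; Gapdh Vegf11-/- 15.610
ΔCt(wild-type) = 29.520 − 14.920 = 14.600
ΔCt(Vegf11-/-) = 32.250 − 15.610 = 16.640
ΔΔCt = 16.640 − 14.600 = 2.040
Fold change = 2^(−2.040) = 0.2432

0.243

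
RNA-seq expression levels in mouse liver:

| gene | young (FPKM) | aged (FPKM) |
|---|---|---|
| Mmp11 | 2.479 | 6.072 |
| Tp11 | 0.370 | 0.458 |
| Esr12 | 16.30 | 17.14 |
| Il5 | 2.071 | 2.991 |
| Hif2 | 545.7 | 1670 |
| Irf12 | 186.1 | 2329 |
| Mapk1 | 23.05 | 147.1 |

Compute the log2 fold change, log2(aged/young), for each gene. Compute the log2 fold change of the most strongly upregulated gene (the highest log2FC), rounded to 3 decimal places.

3.646

log2(6.072/2.479) = 1.292  (Mmp11)
log2(0.458/0.370) = 0.308  (Tp11)
log2(17.14/16.30) = 0.072  (Esr12)
log2(2.991/2.071) = 0.530  (Il5)
log2(1670/545.7) = 1.614  (Hif2)
log2(2329/186.1) = 3.646  (Irf12)
log2(147.1/23.05) = 2.674  (Mapk1)
Irf12 is most strongly upregulated.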